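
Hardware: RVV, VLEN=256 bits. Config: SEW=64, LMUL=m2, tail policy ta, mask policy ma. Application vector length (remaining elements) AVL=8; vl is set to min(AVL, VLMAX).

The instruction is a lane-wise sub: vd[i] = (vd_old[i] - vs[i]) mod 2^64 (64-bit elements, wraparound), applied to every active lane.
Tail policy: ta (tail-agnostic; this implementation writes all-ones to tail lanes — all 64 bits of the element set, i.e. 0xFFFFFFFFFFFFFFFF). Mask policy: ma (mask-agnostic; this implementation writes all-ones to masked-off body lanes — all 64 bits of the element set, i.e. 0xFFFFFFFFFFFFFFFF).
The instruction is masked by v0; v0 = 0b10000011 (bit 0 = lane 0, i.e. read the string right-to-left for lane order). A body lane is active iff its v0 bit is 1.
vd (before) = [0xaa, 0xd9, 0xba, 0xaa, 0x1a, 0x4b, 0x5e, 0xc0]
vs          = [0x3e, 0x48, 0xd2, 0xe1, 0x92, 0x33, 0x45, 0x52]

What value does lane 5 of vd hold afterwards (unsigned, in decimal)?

lanes per group: 256·2/64 = 8
vl ← min(8, 8) = 8
  i=0: sub(0xaa,0x3e) → 108
  i=1: sub(0xd9,0x48) → 145
  i=2: mask-off/ones → 18446744073709551615
  i=3: mask-off/ones → 18446744073709551615
  i=4: mask-off/ones → 18446744073709551615
  i=5: mask-off/ones → 18446744073709551615
  i=6: mask-off/ones → 18446744073709551615
  i=7: sub(0xc0,0x52) → 110

vd[5] = 18446744073709551615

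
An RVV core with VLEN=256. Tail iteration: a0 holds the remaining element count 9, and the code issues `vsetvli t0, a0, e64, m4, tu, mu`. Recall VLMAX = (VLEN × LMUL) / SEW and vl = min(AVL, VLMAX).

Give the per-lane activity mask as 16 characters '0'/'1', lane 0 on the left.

predicate = 1111111110000000

VLMAX = (256 × 4) / 64 = 16 lanes
vl ← min(9, 16) = 9
bits (lane 0 leftmost): 1111111110000000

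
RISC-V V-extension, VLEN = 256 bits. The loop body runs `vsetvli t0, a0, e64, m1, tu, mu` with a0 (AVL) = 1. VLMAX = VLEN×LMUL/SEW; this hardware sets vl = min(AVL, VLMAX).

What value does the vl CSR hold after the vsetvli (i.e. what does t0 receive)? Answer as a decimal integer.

vl = 1

VLMAX = (256 × 1) / 64 = 4 lanes
vl = min(AVL, VLMAX) = min(1, 4) = 1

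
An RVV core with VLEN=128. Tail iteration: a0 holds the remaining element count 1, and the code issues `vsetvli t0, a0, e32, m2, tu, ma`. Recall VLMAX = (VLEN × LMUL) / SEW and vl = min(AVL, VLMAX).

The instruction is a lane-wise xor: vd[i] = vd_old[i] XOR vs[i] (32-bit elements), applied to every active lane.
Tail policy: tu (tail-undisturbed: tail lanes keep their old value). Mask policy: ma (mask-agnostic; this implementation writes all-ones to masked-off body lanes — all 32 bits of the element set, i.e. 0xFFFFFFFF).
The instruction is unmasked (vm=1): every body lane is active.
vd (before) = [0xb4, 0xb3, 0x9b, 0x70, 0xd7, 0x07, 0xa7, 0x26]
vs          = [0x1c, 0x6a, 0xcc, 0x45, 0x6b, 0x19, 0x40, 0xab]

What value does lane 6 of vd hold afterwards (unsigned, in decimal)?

vd[6] = 167

VLMAX = VLEN×LMUL/SEW = 128×2/32 = 8
vl ← min(1, 8) = 1
lane  0: xor(0xb4,0x1c) ⇒ 0xa8
lane  1: tail/keep ⇒ 0xb3
lane  2: tail/keep ⇒ 0x9b
lane  3: tail/keep ⇒ 0x70
lane  4: tail/keep ⇒ 0xd7
lane  5: tail/keep ⇒ 0x07
lane  6: tail/keep ⇒ 0xa7
lane  7: tail/keep ⇒ 0x26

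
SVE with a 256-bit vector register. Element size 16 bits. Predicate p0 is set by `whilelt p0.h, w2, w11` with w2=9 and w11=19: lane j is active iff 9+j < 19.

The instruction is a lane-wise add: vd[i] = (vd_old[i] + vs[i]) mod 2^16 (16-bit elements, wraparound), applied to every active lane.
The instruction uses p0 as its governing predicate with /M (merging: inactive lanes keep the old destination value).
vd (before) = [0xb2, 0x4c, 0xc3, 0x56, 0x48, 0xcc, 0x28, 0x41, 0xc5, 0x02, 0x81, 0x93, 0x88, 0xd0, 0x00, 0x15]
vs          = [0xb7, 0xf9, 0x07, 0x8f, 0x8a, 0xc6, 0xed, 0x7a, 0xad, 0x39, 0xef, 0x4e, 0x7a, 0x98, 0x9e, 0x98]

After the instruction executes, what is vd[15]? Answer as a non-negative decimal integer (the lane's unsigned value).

lane count: 256 div 16 = 16
active while 9+j < 19, i.e. j ∈ [0,10) capped at 16 ⇒ 10
lane  0: add(0xb2,0xb7) ⇒ 0x169
lane  1: add(0x4c,0xf9) ⇒ 0x145
lane  2: add(0xc3,0x07) ⇒ 0xca
lane  3: add(0x56,0x8f) ⇒ 0xe5
lane  4: add(0x48,0x8a) ⇒ 0xd2
lane  5: add(0xcc,0xc6) ⇒ 0x192
lane  6: add(0x28,0xed) ⇒ 0x115
lane  7: add(0x41,0x7a) ⇒ 0xbb
lane  8: add(0xc5,0xad) ⇒ 0x172
lane  9: add(0x02,0x39) ⇒ 0x3b
lane 10: tail/keep ⇒ 0x81
lane 11: tail/keep ⇒ 0x93
lane 12: tail/keep ⇒ 0x88
lane 13: tail/keep ⇒ 0xd0
lane 14: tail/keep ⇒ 0x00
lane 15: tail/keep ⇒ 0x15

vd[15] = 21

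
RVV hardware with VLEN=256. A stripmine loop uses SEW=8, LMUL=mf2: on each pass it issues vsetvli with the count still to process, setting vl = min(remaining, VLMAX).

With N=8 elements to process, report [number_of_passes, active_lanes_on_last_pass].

VLMAX = (256 × 1/2) / 8 = 16 lanes
N=8: ⌈8/16⌉ = 1 iters; last vl = 8 − 0×16 = 8

[iterations, last_vl] = [1, 8]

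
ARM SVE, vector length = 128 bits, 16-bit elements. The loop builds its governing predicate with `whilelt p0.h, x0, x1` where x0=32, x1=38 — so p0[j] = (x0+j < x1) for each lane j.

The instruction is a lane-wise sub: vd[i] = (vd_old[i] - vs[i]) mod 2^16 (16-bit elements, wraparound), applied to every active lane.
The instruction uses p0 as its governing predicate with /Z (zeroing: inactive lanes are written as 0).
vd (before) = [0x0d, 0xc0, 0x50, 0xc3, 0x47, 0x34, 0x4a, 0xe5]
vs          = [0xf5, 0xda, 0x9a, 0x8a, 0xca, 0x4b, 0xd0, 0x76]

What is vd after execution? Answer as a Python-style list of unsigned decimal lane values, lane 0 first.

vd = [65304, 65510, 65462, 57, 65405, 65513, 0, 0]

lane count: 128 div 16 = 8
p0[j] = (32+j < 38); true for j=0..5 → 6 lanes set
  i=0: sub(0x0d,0xf5) → 65304
  i=1: sub(0xc0,0xda) → 65510
  i=2: sub(0x50,0x9a) → 65462
  i=3: sub(0xc3,0x8a) → 57
  i=4: sub(0x47,0xca) → 65405
  i=5: sub(0x34,0x4b) → 65513
  i=6: tail/zero → 0
  i=7: tail/zero → 0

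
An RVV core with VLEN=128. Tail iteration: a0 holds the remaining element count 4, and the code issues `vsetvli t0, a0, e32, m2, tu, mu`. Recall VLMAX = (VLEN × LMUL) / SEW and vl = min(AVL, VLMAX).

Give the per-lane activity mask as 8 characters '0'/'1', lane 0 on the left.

predicate = 11110000

VLMAX = (128 × 2) / 32 = 8 lanes
AVL=4 ≤ VLMAX=8, so vl = 4
bits (lane 0 leftmost): 11110000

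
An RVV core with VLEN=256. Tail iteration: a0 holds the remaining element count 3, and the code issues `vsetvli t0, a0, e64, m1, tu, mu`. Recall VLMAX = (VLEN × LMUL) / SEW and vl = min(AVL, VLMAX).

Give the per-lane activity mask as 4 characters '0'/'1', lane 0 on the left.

VLMAX = (256 × 1) / 64 = 4 lanes
AVL=3 ≤ VLMAX=4, so vl = 3
bits (lane 0 leftmost): 1110

predicate = 1110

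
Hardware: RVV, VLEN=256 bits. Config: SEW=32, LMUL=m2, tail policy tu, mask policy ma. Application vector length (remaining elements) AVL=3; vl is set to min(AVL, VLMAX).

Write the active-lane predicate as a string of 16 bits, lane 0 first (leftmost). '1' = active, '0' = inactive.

predicate = 1110000000000000

VLMAX = VLEN×LMUL/SEW = 256×2/32 = 16
AVL=3 ≤ VLMAX=16, so vl = 3
bits (lane 0 leftmost): 1110000000000000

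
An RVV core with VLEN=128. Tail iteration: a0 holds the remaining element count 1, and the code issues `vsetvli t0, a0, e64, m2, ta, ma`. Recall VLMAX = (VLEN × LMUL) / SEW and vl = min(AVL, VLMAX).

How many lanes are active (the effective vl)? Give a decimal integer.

vl = 1

VLMAX = (128 × 2) / 64 = 4 lanes
vl = min(AVL, VLMAX) = min(1, 4) = 1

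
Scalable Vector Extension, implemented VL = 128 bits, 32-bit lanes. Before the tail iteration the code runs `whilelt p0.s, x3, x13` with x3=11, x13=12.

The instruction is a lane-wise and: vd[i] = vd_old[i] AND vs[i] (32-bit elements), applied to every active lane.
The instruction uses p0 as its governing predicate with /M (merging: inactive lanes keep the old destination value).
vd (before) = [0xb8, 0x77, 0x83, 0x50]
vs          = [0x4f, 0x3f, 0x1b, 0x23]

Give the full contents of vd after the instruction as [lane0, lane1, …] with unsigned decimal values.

vd = [8, 119, 131, 80]

128-bit reg / 32-bit elem → 4 lanes
whilelt: lane j active iff 11+j < 12 → j < 1 → 1 active
vd[0] and(0xb8,0x4f) -> 0x08
vd[1] tail/keep -> 0x77
vd[2] tail/keep -> 0x83
vd[3] tail/keep -> 0x50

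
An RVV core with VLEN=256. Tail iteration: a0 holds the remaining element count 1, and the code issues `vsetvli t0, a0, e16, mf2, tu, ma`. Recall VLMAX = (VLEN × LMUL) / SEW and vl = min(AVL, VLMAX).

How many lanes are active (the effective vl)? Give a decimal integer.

VLMAX = (256 × 1/2) / 16 = 8 lanes
vl = min(AVL, VLMAX) = min(1, 8) = 1

vl = 1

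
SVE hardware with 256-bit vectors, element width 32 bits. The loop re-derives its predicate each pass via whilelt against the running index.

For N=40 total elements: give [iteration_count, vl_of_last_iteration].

[iterations, last_vl] = [5, 8]

lane count: 256 div 32 = 8
40 elements at 8/iter → 5 passes, remainder 8 on the last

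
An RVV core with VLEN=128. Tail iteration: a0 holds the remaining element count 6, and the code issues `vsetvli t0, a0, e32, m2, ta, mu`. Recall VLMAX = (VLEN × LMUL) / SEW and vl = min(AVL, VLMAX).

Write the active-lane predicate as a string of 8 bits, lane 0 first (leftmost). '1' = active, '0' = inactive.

VLMAX = (128 × 2) / 32 = 8 lanes
vl = min(AVL, VLMAX) = min(6, 8) = 6
bits (lane 0 leftmost): 11111100

predicate = 11111100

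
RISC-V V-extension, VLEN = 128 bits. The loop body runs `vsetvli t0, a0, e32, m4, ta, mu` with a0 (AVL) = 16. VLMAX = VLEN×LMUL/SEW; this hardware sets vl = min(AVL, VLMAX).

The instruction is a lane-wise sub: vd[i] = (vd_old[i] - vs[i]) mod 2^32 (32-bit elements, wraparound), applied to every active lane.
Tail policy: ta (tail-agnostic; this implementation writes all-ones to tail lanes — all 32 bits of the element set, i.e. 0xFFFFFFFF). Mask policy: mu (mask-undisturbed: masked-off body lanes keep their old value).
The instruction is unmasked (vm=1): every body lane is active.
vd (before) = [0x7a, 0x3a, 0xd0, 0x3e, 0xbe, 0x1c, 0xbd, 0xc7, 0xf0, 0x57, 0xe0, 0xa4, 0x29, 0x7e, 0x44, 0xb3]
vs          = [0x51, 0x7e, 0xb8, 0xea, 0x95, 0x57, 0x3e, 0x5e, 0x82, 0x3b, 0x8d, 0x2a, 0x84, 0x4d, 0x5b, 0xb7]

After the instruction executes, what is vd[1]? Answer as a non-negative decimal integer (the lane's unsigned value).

VLMAX = (128 × 4) / 32 = 16 lanes
vl = min(AVL, VLMAX) = min(16, 16) = 16
vd[0] sub(0x7a,0x51) -> 0x29
vd[1] sub(0x3a,0x7e) -> 0xffffffbc
vd[2] sub(0xd0,0xb8) -> 0x18
vd[3] sub(0x3e,0xea) -> 0xffffff54
vd[4] sub(0xbe,0x95) -> 0x29
vd[5] sub(0x1c,0x57) -> 0xffffffc5
vd[6] sub(0xbd,0x3e) -> 0x7f
vd[7] sub(0xc7,0x5e) -> 0x69
vd[8] sub(0xf0,0x82) -> 0x6e
vd[9] sub(0x57,0x3b) -> 0x1c
vd[10] sub(0xe0,0x8d) -> 0x53
vd[11] sub(0xa4,0x2a) -> 0x7a
vd[12] sub(0x29,0x84) -> 0xffffffa5
vd[13] sub(0x7e,0x4d) -> 0x31
vd[14] sub(0x44,0x5b) -> 0xffffffe9
vd[15] sub(0xb3,0xb7) -> 0xfffffffc

vd[1] = 4294967228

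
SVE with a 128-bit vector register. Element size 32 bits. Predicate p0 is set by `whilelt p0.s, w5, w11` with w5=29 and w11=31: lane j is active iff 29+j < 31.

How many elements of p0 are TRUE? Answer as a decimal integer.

128-bit reg / 32-bit elem → 4 lanes
p0[j] = (29+j < 31); true for j=0..1 → 2 lanes set

vl = 2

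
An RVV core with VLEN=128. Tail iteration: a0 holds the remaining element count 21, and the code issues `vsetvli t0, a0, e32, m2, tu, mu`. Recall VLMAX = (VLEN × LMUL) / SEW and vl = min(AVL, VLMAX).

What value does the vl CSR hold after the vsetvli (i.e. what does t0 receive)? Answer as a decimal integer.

vl = 8

lanes per group: 128·2/32 = 8
vl ← min(21, 8) = 8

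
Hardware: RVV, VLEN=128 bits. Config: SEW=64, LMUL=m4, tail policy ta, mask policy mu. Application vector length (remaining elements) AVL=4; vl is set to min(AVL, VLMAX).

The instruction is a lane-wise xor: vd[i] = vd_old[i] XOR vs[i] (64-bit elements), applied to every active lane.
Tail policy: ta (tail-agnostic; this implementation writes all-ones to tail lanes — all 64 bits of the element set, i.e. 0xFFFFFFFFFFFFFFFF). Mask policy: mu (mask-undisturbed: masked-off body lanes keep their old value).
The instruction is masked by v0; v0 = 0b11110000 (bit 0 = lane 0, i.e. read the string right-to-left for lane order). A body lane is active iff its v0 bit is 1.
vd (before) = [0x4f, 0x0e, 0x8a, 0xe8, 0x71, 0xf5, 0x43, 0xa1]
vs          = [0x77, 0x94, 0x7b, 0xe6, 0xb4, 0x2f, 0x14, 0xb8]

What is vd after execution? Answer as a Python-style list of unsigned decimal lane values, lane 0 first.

vd = [79, 14, 138, 232, 18446744073709551615, 18446744073709551615, 18446744073709551615, 18446744073709551615]

lanes per group: 128·4/64 = 8
vl ← min(4, 8) = 4
  i=0: mask-off/keep → 79
  i=1: mask-off/keep → 14
  i=2: mask-off/keep → 138
  i=3: mask-off/keep → 232
  i=4: tail/ones → 18446744073709551615
  i=5: tail/ones → 18446744073709551615
  i=6: tail/ones → 18446744073709551615
  i=7: tail/ones → 18446744073709551615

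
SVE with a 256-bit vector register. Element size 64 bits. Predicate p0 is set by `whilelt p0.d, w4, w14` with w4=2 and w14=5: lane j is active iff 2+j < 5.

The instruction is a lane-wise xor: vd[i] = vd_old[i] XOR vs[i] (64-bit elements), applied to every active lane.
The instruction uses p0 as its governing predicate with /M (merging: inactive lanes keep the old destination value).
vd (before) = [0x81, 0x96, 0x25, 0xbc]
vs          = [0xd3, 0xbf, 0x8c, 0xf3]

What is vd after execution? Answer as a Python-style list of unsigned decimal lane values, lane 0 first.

lane count: 256 div 64 = 4
whilelt: lane j active iff 2+j < 5 → j < 3 → 3 active
vd[0] xor(0x81,0xd3) -> 0x52
vd[1] xor(0x96,0xbf) -> 0x29
vd[2] xor(0x25,0x8c) -> 0xa9
vd[3] tail/keep -> 0xbc

vd = [82, 41, 169, 188]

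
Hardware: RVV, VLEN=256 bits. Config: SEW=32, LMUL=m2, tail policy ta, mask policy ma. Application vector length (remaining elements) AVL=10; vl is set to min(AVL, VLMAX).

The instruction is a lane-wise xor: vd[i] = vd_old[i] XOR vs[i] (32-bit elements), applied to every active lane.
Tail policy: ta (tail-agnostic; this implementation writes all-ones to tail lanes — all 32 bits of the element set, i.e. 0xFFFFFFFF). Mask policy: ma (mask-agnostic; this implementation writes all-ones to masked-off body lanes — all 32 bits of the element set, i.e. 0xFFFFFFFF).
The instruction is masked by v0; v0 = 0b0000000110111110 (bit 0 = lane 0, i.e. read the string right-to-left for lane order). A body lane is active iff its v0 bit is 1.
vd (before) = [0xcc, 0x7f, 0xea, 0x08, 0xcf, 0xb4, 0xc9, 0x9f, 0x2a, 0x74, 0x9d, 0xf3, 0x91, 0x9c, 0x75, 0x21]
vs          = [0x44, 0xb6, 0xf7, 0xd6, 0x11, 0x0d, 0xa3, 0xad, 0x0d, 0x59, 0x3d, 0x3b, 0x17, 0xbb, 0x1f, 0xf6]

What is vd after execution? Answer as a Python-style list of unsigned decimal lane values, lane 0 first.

vd = [4294967295, 201, 29, 222, 222, 185, 4294967295, 50, 39, 4294967295, 4294967295, 4294967295, 4294967295, 4294967295, 4294967295, 4294967295]

VLMAX = VLEN×LMUL/SEW = 256×2/32 = 16
vl ← min(10, 16) = 10
lane  0: mask-off/ones ⇒ 0xffffffff
lane  1: xor(0x7f,0xb6) ⇒ 0xc9
lane  2: xor(0xea,0xf7) ⇒ 0x1d
lane  3: xor(0x08,0xd6) ⇒ 0xde
lane  4: xor(0xcf,0x11) ⇒ 0xde
lane  5: xor(0xb4,0x0d) ⇒ 0xb9
lane  6: mask-off/ones ⇒ 0xffffffff
lane  7: xor(0x9f,0xad) ⇒ 0x32
lane  8: xor(0x2a,0x0d) ⇒ 0x27
lane  9: mask-off/ones ⇒ 0xffffffff
lane 10: tail/ones ⇒ 0xffffffff
lane 11: tail/ones ⇒ 0xffffffff
lane 12: tail/ones ⇒ 0xffffffff
lane 13: tail/ones ⇒ 0xffffffff
lane 14: tail/ones ⇒ 0xffffffff
lane 15: tail/ones ⇒ 0xffffffff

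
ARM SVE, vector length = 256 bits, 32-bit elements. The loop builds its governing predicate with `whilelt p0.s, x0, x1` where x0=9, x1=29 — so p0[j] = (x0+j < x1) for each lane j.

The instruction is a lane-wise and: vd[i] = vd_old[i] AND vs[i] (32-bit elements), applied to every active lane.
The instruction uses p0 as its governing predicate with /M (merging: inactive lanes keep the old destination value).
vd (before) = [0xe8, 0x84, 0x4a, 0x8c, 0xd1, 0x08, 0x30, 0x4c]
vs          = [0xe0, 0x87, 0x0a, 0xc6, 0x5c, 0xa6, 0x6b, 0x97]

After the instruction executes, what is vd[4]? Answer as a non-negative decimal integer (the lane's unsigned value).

vd[4] = 80

256-bit reg / 32-bit elem → 8 lanes
active while 9+j < 29, i.e. j ∈ [0,20) capped at 8 ⇒ 8
vd[0] and(0xe8,0xe0) -> 0xe0
vd[1] and(0x84,0x87) -> 0x84
vd[2] and(0x4a,0x0a) -> 0x0a
vd[3] and(0x8c,0xc6) -> 0x84
vd[4] and(0xd1,0x5c) -> 0x50
vd[5] and(0x08,0xa6) -> 0x00
vd[6] and(0x30,0x6b) -> 0x20
vd[7] and(0x4c,0x97) -> 0x04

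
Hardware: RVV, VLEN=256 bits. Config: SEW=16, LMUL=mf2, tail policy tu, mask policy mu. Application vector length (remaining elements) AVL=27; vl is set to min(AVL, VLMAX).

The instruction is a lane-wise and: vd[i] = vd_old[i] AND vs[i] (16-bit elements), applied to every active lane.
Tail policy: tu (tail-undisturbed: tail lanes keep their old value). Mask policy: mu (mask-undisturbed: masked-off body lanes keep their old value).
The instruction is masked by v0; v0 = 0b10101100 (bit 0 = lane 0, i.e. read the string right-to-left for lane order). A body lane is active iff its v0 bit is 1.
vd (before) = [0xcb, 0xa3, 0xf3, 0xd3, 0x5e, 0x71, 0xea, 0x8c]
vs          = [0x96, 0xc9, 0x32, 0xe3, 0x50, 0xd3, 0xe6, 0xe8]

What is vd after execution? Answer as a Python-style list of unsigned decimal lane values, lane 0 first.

vd = [203, 163, 50, 195, 94, 81, 234, 136]

lanes per group: 256·1/2/16 = 8
vl = min(AVL, VLMAX) = min(27, 8) = 8
  i=0: mask-off/keep → 203
  i=1: mask-off/keep → 163
  i=2: and(0xf3,0x32) → 50
  i=3: and(0xd3,0xe3) → 195
  i=4: mask-off/keep → 94
  i=5: and(0x71,0xd3) → 81
  i=6: mask-off/keep → 234
  i=7: and(0x8c,0xe8) → 136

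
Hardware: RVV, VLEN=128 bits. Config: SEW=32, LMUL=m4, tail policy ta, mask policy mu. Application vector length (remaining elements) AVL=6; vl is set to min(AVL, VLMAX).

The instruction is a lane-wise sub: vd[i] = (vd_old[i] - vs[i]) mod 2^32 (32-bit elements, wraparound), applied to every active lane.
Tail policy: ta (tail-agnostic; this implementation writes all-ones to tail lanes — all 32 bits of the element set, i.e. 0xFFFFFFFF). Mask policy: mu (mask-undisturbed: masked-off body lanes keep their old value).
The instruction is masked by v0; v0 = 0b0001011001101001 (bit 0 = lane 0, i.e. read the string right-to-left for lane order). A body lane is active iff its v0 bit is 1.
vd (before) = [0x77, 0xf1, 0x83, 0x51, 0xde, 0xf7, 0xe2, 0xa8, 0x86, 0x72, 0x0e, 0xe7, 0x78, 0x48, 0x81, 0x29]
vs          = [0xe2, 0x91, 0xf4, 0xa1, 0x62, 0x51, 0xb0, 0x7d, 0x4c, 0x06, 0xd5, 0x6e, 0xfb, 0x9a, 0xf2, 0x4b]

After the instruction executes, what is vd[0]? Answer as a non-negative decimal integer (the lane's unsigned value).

vd[0] = 4294967189

lanes per group: 128·4/32 = 16
vl ← min(6, 16) = 6
[0] sub(0x77,0xe2) = 0xffffff95
[1] mask-off/keep = 0xf1
[2] mask-off/keep = 0x83
[3] sub(0x51,0xa1) = 0xffffffb0
[4] mask-off/keep = 0xde
[5] sub(0xf7,0x51) = 0xa6
[6] tail/ones = 0xffffffff
[7] tail/ones = 0xffffffff
[8] tail/ones = 0xffffffff
[9] tail/ones = 0xffffffff
[10] tail/ones = 0xffffffff
[11] tail/ones = 0xffffffff
[12] tail/ones = 0xffffffff
[13] tail/ones = 0xffffffff
[14] tail/ones = 0xffffffff
[15] tail/ones = 0xffffffff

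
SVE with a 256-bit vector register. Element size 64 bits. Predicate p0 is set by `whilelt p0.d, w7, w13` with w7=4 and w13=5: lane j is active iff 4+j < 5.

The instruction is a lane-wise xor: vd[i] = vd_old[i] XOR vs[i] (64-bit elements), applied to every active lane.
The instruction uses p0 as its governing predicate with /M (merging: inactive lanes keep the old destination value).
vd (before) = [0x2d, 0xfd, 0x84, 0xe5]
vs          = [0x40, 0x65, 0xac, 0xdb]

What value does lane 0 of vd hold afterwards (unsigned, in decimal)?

vd[0] = 109

register lanes = 256/64 = 4
whilelt: lane j active iff 4+j < 5 → j < 1 → 1 active
vd[0] xor(0x2d,0x40) -> 0x6d
vd[1] tail/keep -> 0xfd
vd[2] tail/keep -> 0x84
vd[3] tail/keep -> 0xe5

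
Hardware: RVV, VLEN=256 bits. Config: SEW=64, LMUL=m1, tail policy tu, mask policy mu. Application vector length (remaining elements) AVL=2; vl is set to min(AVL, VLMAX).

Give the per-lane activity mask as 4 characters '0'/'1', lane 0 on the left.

VLMAX = (256 × 1) / 64 = 4 lanes
vl ← min(2, 4) = 2
bits (lane 0 leftmost): 1100

predicate = 1100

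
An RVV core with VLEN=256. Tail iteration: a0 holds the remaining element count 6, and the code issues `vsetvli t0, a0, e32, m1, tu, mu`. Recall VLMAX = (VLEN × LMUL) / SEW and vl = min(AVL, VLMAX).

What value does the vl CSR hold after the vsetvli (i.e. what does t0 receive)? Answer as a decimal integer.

VLMAX = VLEN×LMUL/SEW = 256×1/32 = 8
vl = min(AVL, VLMAX) = min(6, 8) = 6

vl = 6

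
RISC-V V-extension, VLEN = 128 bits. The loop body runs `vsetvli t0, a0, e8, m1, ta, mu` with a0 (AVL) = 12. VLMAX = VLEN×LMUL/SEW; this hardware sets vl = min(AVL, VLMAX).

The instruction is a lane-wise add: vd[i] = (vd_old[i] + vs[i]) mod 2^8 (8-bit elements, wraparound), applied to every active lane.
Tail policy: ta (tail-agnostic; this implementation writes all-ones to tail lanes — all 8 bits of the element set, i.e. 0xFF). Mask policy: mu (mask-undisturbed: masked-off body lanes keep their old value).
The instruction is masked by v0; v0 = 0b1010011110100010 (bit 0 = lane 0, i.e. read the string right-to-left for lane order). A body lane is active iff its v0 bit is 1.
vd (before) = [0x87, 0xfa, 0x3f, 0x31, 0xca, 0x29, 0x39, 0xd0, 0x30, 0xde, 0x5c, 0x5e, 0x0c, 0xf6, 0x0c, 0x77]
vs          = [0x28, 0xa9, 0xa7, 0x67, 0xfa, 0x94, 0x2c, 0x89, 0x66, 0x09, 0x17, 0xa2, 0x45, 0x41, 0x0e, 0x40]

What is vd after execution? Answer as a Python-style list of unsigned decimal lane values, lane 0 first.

vd = [135, 163, 63, 49, 202, 189, 57, 89, 150, 231, 115, 94, 255, 255, 255, 255]

VLMAX = VLEN×LMUL/SEW = 128×1/8 = 16
vl = min(AVL, VLMAX) = min(12, 16) = 12
[0] mask-off/keep = 0x87
[1] add(0xfa,0xa9) = 0xa3
[2] mask-off/keep = 0x3f
[3] mask-off/keep = 0x31
[4] mask-off/keep = 0xca
[5] add(0x29,0x94) = 0xbd
[6] mask-off/keep = 0x39
[7] add(0xd0,0x89) = 0x59
[8] add(0x30,0x66) = 0x96
[9] add(0xde,0x09) = 0xe7
[10] add(0x5c,0x17) = 0x73
[11] mask-off/keep = 0x5e
[12] tail/ones = 0xff
[13] tail/ones = 0xff
[14] tail/ones = 0xff
[15] tail/ones = 0xff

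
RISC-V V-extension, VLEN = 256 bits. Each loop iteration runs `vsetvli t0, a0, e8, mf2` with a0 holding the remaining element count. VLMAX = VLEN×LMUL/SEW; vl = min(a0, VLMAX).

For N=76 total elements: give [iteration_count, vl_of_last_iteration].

[iterations, last_vl] = [5, 12]

VLMAX = (256 × 1/2) / 8 = 16 lanes
76 elements at 16/iter → 5 passes, remainder 12 on the last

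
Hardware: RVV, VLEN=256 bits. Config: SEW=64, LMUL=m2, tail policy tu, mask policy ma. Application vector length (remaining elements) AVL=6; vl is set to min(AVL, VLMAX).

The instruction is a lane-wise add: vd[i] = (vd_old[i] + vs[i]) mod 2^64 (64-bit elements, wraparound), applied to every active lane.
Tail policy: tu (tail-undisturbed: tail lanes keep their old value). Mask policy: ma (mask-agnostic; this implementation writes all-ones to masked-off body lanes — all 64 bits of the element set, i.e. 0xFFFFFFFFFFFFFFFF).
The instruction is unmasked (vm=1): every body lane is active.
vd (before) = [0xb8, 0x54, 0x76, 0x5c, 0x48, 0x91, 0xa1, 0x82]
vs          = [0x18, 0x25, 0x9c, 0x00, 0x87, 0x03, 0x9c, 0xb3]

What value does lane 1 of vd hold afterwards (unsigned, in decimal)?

VLMAX = VLEN×LMUL/SEW = 256×2/64 = 8
vl ← min(6, 8) = 6
  i=0: add(0xb8,0x18) → 208
  i=1: add(0x54,0x25) → 121
  i=2: add(0x76,0x9c) → 274
  i=3: add(0x5c,0x00) → 92
  i=4: add(0x48,0x87) → 207
  i=5: add(0x91,0x03) → 148
  i=6: tail/keep → 161
  i=7: tail/keep → 130

vd[1] = 121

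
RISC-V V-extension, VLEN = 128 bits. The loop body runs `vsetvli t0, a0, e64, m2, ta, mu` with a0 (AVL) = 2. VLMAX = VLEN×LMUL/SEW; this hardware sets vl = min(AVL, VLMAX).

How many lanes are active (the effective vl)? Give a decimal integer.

vl = 2

lanes per group: 128·2/64 = 4
AVL=2 ≤ VLMAX=4, so vl = 2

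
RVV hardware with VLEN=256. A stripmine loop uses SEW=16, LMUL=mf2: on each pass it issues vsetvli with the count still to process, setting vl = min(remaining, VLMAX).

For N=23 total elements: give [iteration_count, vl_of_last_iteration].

[iterations, last_vl] = [3, 7]

lanes per group: 256·1/2/16 = 8
N=23: ⌈23/8⌉ = 3 iters; last vl = 23 − 2×8 = 7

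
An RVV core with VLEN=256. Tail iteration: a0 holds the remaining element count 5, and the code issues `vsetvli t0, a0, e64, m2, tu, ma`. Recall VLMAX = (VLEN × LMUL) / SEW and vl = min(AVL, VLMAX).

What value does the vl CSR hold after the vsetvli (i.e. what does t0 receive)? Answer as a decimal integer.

vl = 5

VLMAX = VLEN×LMUL/SEW = 256×2/64 = 8
vl = min(AVL, VLMAX) = min(5, 8) = 5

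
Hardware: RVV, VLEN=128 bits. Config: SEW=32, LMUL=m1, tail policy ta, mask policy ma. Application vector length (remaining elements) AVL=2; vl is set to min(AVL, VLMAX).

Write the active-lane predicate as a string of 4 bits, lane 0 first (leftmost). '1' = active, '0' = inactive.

predicate = 1100

lanes per group: 128·1/32 = 4
AVL=2 ≤ VLMAX=4, so vl = 2
bits (lane 0 leftmost): 1100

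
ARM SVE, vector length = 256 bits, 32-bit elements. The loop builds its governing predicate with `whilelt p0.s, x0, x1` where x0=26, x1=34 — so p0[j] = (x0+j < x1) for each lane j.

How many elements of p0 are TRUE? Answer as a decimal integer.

lane count: 256 div 32 = 8
active while 26+j < 34, i.e. j ∈ [0,8) capped at 8 ⇒ 8

vl = 8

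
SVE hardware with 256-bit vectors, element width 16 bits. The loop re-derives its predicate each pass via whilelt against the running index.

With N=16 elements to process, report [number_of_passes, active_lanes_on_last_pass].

lane count: 256 div 16 = 16
iterations = ceil(16/16) = 1; final-pass vl = 16

[iterations, last_vl] = [1, 16]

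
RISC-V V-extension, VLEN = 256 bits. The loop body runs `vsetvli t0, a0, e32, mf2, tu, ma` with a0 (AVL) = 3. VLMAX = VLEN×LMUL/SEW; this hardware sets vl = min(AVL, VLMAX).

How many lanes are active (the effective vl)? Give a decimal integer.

vl = 3

VLMAX = VLEN×LMUL/SEW = 256×1/2/32 = 4
AVL=3 ≤ VLMAX=4, so vl = 3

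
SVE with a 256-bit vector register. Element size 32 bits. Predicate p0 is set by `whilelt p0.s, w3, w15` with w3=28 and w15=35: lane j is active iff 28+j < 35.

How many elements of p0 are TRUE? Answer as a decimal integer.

register lanes = 256/32 = 8
active while 28+j < 35, i.e. j ∈ [0,7) capped at 8 ⇒ 7

vl = 7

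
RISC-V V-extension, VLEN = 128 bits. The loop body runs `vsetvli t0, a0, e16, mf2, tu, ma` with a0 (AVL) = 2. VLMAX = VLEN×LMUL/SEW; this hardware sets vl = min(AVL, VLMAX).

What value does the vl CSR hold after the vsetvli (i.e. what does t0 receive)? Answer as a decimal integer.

lanes per group: 128·1/2/16 = 4
vl = min(AVL, VLMAX) = min(2, 4) = 2

vl = 2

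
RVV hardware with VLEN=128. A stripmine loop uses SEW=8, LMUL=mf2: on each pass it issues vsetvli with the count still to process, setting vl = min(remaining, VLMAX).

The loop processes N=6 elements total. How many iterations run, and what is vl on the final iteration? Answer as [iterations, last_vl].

lanes per group: 128·1/2/8 = 8
6 elements at 8/iter → 1 passes, remainder 6 on the last

[iterations, last_vl] = [1, 6]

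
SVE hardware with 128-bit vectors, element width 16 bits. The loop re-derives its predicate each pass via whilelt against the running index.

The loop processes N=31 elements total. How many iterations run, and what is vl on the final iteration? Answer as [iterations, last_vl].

register lanes = 128/16 = 8
iterations = ceil(31/8) = 4; final-pass vl = 7

[iterations, last_vl] = [4, 7]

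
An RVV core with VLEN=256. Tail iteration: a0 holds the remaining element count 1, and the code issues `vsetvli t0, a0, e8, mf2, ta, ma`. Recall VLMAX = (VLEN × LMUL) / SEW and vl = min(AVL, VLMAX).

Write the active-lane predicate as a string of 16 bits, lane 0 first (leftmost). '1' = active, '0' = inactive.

predicate = 1000000000000000

lanes per group: 256·1/2/8 = 16
vl ← min(1, 16) = 1
bits (lane 0 leftmost): 1000000000000000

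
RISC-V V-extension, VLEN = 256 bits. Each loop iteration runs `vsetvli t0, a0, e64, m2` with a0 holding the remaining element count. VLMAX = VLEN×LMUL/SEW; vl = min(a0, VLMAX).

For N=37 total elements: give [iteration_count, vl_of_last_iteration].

VLMAX = VLEN×LMUL/SEW = 256×2/64 = 8
37 elements at 8/iter → 5 passes, remainder 5 on the last

[iterations, last_vl] = [5, 5]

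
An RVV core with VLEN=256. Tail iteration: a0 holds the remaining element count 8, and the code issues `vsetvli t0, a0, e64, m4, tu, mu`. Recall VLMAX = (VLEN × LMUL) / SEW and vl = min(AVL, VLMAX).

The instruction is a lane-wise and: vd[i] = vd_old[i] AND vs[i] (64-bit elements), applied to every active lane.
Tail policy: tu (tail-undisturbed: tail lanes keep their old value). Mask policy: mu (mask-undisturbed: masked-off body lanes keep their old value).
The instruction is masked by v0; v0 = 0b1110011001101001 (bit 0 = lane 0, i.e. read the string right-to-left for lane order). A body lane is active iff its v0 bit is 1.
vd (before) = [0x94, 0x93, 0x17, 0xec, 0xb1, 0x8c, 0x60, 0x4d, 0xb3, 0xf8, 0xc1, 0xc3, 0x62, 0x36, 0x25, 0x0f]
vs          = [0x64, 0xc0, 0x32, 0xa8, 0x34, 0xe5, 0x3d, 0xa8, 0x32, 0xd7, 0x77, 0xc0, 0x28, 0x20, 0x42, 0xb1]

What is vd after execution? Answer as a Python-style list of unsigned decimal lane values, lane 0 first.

lanes per group: 256·4/64 = 16
AVL=8 ≤ VLMAX=16, so vl = 8
lane  0: and(0x94,0x64) ⇒ 0x04
lane  1: mask-off/keep ⇒ 0x93
lane  2: mask-off/keep ⇒ 0x17
lane  3: and(0xec,0xa8) ⇒ 0xa8
lane  4: mask-off/keep ⇒ 0xb1
lane  5: and(0x8c,0xe5) ⇒ 0x84
lane  6: and(0x60,0x3d) ⇒ 0x20
lane  7: mask-off/keep ⇒ 0x4d
lane  8: tail/keep ⇒ 0xb3
lane  9: tail/keep ⇒ 0xf8
lane 10: tail/keep ⇒ 0xc1
lane 11: tail/keep ⇒ 0xc3
lane 12: tail/keep ⇒ 0x62
lane 13: tail/keep ⇒ 0x36
lane 14: tail/keep ⇒ 0x25
lane 15: tail/keep ⇒ 0x0f

vd = [4, 147, 23, 168, 177, 132, 32, 77, 179, 248, 193, 195, 98, 54, 37, 15]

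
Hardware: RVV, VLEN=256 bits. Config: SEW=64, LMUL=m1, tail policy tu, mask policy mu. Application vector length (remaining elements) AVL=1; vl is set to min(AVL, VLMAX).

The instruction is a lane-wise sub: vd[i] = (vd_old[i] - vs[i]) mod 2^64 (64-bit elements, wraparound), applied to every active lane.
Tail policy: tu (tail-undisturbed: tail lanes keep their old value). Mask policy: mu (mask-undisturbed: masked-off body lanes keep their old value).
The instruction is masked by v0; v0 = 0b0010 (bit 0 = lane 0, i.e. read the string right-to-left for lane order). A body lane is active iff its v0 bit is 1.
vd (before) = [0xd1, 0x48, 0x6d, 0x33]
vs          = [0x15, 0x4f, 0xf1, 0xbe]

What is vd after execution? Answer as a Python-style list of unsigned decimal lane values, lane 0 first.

VLMAX = VLEN×LMUL/SEW = 256×1/64 = 4
AVL=1 ≤ VLMAX=4, so vl = 1
vd[0] mask-off/keep -> 0xd1
vd[1] tail/keep -> 0x48
vd[2] tail/keep -> 0x6d
vd[3] tail/keep -> 0x33

vd = [209, 72, 109, 51]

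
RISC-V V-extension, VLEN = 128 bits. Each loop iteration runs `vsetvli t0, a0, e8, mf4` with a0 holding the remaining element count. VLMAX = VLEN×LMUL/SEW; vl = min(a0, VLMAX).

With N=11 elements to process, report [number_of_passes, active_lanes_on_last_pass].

VLMAX = (128 × 1/4) / 8 = 4 lanes
11 elements at 4/iter → 3 passes, remainder 3 on the last

[iterations, last_vl] = [3, 3]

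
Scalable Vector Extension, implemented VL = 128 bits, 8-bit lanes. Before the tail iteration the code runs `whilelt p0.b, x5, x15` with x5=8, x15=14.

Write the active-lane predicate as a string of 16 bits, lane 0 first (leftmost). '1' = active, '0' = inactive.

predicate = 1111110000000000

lane count: 128 div 8 = 16
p0[j] = (8+j < 14); true for j=0..5 → 6 lanes set
bits (lane 0 leftmost): 1111110000000000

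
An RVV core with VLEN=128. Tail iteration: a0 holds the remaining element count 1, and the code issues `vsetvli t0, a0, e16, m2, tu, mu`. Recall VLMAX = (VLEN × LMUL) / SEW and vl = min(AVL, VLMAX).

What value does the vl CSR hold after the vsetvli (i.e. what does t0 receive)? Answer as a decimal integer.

vl = 1

VLMAX = VLEN×LMUL/SEW = 128×2/16 = 16
vl = min(AVL, VLMAX) = min(1, 16) = 1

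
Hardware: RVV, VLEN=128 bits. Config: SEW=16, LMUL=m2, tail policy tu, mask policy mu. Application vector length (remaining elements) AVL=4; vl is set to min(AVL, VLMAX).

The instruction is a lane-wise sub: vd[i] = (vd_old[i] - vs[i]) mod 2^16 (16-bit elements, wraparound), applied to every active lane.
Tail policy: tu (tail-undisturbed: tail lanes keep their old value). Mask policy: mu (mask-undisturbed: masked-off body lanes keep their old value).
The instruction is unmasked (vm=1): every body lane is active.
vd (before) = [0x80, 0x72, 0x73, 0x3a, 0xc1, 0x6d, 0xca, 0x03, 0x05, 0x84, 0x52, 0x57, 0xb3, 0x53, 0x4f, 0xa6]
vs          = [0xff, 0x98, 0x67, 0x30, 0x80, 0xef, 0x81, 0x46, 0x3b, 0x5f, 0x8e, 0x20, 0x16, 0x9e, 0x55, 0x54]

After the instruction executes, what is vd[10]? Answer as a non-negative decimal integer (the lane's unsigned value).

vd[10] = 82

VLMAX = VLEN×LMUL/SEW = 128×2/16 = 16
vl = min(AVL, VLMAX) = min(4, 16) = 4
  i=0: sub(0x80,0xff) → 65409
  i=1: sub(0x72,0x98) → 65498
  i=2: sub(0x73,0x67) → 12
  i=3: sub(0x3a,0x30) → 10
  i=4: tail/keep → 193
  i=5: tail/keep → 109
  i=6: tail/keep → 202
  i=7: tail/keep → 3
  i=8: tail/keep → 5
  i=9: tail/keep → 132
  i=10: tail/keep → 82
  i=11: tail/keep → 87
  i=12: tail/keep → 179
  i=13: tail/keep → 83
  i=14: tail/keep → 79
  i=15: tail/keep → 166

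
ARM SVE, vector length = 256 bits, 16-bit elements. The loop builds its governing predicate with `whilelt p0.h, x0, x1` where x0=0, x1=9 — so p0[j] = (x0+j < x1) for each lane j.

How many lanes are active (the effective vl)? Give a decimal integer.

lane count: 256 div 16 = 16
active while 0+j < 9, i.e. j ∈ [0,9) capped at 16 ⇒ 9

vl = 9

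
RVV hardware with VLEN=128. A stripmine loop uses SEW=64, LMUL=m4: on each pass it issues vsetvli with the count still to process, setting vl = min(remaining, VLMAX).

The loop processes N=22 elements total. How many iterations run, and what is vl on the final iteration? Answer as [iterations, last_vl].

[iterations, last_vl] = [3, 6]

lanes per group: 128·4/64 = 8
22 elements at 8/iter → 3 passes, remainder 6 on the last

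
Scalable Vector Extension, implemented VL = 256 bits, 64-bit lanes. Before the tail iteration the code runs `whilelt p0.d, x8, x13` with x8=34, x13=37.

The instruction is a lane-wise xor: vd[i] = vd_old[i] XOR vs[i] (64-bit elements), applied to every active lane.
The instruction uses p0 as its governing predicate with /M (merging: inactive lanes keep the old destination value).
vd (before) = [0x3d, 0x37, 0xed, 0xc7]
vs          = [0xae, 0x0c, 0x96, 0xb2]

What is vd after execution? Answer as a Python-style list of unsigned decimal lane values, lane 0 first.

vd = [147, 59, 123, 199]

256-bit reg / 64-bit elem → 4 lanes
active while 34+j < 37, i.e. j ∈ [0,3) capped at 4 ⇒ 3
  i=0: xor(0x3d,0xae) → 147
  i=1: xor(0x37,0x0c) → 59
  i=2: xor(0xed,0x96) → 123
  i=3: tail/keep → 199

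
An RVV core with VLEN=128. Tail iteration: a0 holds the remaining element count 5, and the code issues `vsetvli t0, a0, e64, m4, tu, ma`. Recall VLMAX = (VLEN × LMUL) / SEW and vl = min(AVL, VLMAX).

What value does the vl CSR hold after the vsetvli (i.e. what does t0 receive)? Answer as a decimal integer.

lanes per group: 128·4/64 = 8
AVL=5 ≤ VLMAX=8, so vl = 5

vl = 5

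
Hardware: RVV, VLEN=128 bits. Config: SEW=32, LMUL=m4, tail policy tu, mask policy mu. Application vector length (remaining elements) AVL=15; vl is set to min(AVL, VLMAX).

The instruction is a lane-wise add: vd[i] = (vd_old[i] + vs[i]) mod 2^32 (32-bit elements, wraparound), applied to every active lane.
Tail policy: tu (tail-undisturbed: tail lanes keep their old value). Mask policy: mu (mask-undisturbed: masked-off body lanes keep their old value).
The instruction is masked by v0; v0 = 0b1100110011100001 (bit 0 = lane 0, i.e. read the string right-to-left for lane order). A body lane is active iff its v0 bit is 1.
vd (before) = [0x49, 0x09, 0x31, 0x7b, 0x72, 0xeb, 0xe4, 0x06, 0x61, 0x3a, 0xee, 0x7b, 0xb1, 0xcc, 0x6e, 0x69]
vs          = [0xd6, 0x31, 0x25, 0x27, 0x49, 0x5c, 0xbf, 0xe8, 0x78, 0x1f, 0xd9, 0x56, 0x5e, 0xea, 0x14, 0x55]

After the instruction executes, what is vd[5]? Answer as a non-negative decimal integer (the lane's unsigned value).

vd[5] = 327

VLMAX = (128 × 4) / 32 = 16 lanes
vl ← min(15, 16) = 15
vd[0] add(0x49,0xd6) -> 0x11f
vd[1] mask-off/keep -> 0x09
vd[2] mask-off/keep -> 0x31
vd[3] mask-off/keep -> 0x7b
vd[4] mask-off/keep -> 0x72
vd[5] add(0xeb,0x5c) -> 0x147
vd[6] add(0xe4,0xbf) -> 0x1a3
vd[7] add(0x06,0xe8) -> 0xee
vd[8] mask-off/keep -> 0x61
vd[9] mask-off/keep -> 0x3a
vd[10] add(0xee,0xd9) -> 0x1c7
vd[11] add(0x7b,0x56) -> 0xd1
vd[12] mask-off/keep -> 0xb1
vd[13] mask-off/keep -> 0xcc
vd[14] add(0x6e,0x14) -> 0x82
vd[15] tail/keep -> 0x69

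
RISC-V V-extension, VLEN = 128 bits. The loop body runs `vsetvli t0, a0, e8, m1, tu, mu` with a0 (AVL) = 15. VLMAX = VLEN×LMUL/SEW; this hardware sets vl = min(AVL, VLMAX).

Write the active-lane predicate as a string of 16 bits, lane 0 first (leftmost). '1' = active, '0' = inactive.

predicate = 1111111111111110

VLMAX = VLEN×LMUL/SEW = 128×1/8 = 16
vl = min(AVL, VLMAX) = min(15, 16) = 15
bits (lane 0 leftmost): 1111111111111110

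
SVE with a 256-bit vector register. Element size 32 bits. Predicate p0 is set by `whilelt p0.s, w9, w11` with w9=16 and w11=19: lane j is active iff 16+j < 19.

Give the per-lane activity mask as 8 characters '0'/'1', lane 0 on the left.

register lanes = 256/32 = 8
p0[j] = (16+j < 19); true for j=0..2 → 3 lanes set
bits (lane 0 leftmost): 11100000

predicate = 11100000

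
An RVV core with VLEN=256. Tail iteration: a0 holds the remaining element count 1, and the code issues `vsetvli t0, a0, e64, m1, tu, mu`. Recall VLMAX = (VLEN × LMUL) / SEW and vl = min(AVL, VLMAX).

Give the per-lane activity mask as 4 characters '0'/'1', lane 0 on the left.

predicate = 1000

VLMAX = (256 × 1) / 64 = 4 lanes
vl ← min(1, 4) = 1
bits (lane 0 leftmost): 1000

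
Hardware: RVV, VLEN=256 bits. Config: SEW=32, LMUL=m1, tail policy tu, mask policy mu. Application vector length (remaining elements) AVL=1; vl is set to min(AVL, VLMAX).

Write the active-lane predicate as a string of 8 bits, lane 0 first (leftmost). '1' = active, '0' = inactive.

predicate = 10000000

VLMAX = VLEN×LMUL/SEW = 256×1/32 = 8
vl = min(AVL, VLMAX) = min(1, 8) = 1
bits (lane 0 leftmost): 10000000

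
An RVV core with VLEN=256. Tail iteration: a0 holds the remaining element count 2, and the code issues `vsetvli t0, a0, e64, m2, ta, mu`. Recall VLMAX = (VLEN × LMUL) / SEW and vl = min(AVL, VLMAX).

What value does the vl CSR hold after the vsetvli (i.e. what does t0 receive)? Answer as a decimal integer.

VLMAX = VLEN×LMUL/SEW = 256×2/64 = 8
vl ← min(2, 8) = 2

vl = 2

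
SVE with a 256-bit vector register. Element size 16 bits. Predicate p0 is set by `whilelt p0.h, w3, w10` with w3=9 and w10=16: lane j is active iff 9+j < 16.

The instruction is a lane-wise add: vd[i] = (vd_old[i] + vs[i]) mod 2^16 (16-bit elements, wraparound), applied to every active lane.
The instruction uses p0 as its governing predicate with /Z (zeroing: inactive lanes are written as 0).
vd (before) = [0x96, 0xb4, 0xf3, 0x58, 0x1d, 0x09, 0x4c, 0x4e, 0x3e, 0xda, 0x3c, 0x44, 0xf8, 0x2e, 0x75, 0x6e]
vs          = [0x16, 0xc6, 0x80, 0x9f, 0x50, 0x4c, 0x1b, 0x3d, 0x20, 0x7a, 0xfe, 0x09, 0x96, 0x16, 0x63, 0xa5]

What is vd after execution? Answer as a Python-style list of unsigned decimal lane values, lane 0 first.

vd = [172, 378, 371, 247, 109, 85, 103, 0, 0, 0, 0, 0, 0, 0, 0, 0]

register lanes = 256/16 = 16
active while 9+j < 16, i.e. j ∈ [0,7) capped at 16 ⇒ 7
  i=0: add(0x96,0x16) → 172
  i=1: add(0xb4,0xc6) → 378
  i=2: add(0xf3,0x80) → 371
  i=3: add(0x58,0x9f) → 247
  i=4: add(0x1d,0x50) → 109
  i=5: add(0x09,0x4c) → 85
  i=6: add(0x4c,0x1b) → 103
  i=7: tail/zero → 0
  i=8: tail/zero → 0
  i=9: tail/zero → 0
  i=10: tail/zero → 0
  i=11: tail/zero → 0
  i=12: tail/zero → 0
  i=13: tail/zero → 0
  i=14: tail/zero → 0
  i=15: tail/zero → 0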